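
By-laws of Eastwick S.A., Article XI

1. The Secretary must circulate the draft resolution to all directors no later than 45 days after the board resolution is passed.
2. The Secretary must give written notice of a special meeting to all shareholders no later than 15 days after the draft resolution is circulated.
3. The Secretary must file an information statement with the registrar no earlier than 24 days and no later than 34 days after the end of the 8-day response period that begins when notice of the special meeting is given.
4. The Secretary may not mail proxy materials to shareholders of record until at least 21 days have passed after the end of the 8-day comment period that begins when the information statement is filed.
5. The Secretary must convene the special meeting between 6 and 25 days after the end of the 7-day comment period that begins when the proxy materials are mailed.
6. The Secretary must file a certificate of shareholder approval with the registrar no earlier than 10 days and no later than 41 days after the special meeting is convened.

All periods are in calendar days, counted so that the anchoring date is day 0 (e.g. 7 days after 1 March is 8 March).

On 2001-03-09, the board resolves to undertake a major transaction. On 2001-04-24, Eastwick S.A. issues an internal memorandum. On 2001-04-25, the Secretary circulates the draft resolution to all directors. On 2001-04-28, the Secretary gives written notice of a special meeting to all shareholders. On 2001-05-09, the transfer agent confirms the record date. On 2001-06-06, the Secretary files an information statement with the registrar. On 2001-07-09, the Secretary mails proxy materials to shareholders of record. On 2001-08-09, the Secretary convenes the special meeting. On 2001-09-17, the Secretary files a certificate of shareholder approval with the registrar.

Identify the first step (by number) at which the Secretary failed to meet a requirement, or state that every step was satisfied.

Step 1: 45 days after 2001-03-09 (when the board resolution is passed) is 2001-04-23; not done until 2001-04-25, 2 days after the deadline.
Later steps need not be reached.

Step 1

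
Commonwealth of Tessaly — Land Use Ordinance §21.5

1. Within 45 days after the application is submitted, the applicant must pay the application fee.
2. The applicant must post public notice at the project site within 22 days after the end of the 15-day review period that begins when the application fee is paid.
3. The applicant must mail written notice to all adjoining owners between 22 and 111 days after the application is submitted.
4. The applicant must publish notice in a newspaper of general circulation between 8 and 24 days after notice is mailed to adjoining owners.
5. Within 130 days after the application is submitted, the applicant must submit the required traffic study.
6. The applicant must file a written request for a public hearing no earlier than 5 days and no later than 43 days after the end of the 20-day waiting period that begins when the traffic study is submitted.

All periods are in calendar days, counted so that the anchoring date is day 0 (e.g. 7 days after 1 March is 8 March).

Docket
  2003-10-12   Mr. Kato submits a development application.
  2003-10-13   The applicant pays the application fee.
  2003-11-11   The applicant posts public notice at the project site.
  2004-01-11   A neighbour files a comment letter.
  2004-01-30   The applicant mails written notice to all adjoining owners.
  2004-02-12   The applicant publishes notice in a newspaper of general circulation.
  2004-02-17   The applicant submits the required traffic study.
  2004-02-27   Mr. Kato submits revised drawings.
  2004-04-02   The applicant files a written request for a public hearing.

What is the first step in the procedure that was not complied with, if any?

Step 1 — counting 45 days from 2003-10-12 (when the application is submitted) gives a deadline of 2003-11-26; 2003-10-13 is within that limit.
Step 2 — counting 22 days from 2003-10-28 (end of the 15-day review period, which began when the application fee is paid on 2003-10-13) gives a deadline of 2003-11-19; done 2003-11-11 — timely.
Step 3 — 22 and 111 days from 2003-10-12 (when the application is submitted) are 2003-11-03 and 2004-01-31 respectively; done 2004-01-30 — within the window.
Step 4 — 8 and 24 days from 2004-01-30 (when notice is mailed to adjoining owners) are 2004-02-07 and 2004-02-23 respectively; done 2004-02-12 — within the window.
Step 5 — counting 130 days from 2003-10-12 (when the application is submitted) gives a deadline of 2004-02-19; 2004-02-17 is within that limit.
Step 6 — 5 and 43 days from 2004-03-08 (end of the 20-day waiting period, which began when the traffic study is submitted on 2004-02-17) are 2004-03-13 and 2004-04-20 respectively; 2004-04-02 falls inside that range.

None — every step was satisfied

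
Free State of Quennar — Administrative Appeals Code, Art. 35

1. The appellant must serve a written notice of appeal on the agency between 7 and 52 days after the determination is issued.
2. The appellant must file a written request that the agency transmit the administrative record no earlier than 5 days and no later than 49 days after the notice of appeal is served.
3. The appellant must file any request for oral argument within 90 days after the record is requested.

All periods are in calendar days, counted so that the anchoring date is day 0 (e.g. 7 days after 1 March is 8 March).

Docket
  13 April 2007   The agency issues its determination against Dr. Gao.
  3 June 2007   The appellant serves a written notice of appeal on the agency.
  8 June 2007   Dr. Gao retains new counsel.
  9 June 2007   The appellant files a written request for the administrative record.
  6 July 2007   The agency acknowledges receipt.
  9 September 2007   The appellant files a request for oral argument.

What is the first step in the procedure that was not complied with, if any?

Step 3

Step 1: the window is 7–52 days after 13 April 2007 (when the determination is issued), so 20 April 2007 through 4 June 2007; done 3 June 2007, which is between those dates.
Step 2: the window is 5–49 days after 3 June 2007 (when the notice of appeal is served), so 8 June 2007 through 22 July 2007; done 9 June 2007, which is between those dates.
Step 3: 90 days after 9 June 2007 (when the record is requested) is 7 September 2007; 9 September 2007 misses that deadline by 2 days.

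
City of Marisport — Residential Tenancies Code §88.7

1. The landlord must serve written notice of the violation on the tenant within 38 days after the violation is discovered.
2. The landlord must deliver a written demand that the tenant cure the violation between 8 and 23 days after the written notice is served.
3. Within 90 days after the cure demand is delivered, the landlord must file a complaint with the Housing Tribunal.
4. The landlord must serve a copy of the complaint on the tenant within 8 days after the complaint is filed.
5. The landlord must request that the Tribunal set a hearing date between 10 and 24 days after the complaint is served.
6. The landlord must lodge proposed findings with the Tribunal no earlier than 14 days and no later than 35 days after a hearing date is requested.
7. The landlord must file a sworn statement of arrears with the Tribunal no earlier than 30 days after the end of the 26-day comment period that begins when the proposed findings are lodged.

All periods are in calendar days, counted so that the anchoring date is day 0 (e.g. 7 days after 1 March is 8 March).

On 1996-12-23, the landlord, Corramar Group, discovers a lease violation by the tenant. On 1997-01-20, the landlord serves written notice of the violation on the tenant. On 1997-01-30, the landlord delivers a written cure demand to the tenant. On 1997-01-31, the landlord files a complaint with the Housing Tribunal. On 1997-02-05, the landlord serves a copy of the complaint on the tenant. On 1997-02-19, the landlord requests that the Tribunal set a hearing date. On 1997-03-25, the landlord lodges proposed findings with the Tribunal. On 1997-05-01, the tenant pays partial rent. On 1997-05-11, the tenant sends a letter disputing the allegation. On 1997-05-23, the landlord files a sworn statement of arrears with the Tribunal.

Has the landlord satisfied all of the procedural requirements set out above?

Yes

(1) due by 1996-12-23 + 38 days = 1997-01-30; completed 1997-01-20, before the deadline.
(2) the permitted window runs from 1997-01-20 + 8 = 1997-01-28 to 1997-01-20 + 23 = 1997-02-12; done 1997-01-30 — within the window.
(3) due by 1997-01-30 + 90 days = 1997-04-30; 1997-01-31 is within that limit.
(4) due by 1997-01-31 + 8 days = 1997-02-08; 1997-02-05 is within that limit.
(5) the permitted window runs from 1997-02-05 + 10 = 1997-02-15 to 1997-02-05 + 24 = 1997-03-01; 1997-02-19 falls inside that range.
(6) the permitted window runs from 1997-02-19 + 14 = 1997-03-05 to 1997-02-19 + 35 = 1997-03-26; done 1997-03-25, which is between those dates.
(7) permitted from 1997-04-20 + 30 days = 1997-05-20 onward; done 1997-05-23 — permitted.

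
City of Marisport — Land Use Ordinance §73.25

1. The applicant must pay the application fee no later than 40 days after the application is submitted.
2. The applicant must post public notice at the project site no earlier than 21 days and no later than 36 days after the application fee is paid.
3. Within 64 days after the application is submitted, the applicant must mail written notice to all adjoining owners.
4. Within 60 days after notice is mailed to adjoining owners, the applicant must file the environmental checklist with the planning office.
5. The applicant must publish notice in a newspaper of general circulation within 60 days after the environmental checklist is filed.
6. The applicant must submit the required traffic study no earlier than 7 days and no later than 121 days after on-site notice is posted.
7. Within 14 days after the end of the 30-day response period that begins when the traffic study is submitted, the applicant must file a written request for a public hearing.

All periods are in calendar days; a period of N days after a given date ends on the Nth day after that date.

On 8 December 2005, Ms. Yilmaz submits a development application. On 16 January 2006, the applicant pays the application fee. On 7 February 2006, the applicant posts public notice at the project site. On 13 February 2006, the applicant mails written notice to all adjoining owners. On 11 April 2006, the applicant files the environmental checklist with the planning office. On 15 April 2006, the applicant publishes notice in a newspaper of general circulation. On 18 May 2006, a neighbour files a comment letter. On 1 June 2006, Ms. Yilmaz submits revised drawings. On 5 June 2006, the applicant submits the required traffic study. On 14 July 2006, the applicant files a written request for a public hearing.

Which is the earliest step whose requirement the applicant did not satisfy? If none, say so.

Step 3

Step 1 — counting 40 days from 8 December 2005 (when the application is submitted) gives a deadline of 17 January 2006; done 16 January 2006 — timely.
Step 2 — 21 and 36 days from 16 January 2006 (when the application fee is paid) are 6 February 2006 and 21 February 2006 respectively; done 7 February 2006 — within the window.
Step 3 — counting 64 days from 8 December 2005 (when the application is submitted) gives a deadline of 10 February 2006; 13 February 2006 misses that deadline by 3 days.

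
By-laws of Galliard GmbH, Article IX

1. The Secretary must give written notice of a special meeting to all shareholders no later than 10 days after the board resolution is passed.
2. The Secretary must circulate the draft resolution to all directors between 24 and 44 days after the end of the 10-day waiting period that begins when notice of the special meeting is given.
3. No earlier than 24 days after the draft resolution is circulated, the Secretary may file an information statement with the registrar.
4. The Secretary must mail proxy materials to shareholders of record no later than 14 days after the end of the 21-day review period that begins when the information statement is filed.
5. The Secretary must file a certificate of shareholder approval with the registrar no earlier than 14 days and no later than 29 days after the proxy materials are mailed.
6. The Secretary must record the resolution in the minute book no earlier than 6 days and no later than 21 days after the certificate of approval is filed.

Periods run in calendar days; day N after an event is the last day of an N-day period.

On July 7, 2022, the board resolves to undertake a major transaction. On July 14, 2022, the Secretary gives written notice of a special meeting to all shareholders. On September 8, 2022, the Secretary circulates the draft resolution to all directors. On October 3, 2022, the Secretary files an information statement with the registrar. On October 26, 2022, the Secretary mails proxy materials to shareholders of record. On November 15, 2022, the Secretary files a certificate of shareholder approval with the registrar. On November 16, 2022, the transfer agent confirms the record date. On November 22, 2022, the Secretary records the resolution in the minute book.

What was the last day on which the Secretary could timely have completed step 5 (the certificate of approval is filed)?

November 24, 2022

Step 5 runs from October 26, 2022, when the proxy materials are mailed. The window is 14–29 days after October 26, 2022; it closes on November 24, 2022.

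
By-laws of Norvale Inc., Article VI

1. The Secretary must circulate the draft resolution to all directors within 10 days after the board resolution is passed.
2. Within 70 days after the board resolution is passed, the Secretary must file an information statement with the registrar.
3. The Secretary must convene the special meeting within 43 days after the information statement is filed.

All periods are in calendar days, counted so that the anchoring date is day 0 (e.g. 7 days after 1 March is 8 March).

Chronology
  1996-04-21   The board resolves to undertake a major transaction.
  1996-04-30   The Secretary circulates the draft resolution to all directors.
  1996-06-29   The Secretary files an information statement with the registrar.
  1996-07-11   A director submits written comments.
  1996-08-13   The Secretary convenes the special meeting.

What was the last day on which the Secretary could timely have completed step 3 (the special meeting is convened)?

Step 3 runs from 1996-06-29, when the information statement is filed. 43 days after 1996-06-29 is 1996-08-11.

1996-08-11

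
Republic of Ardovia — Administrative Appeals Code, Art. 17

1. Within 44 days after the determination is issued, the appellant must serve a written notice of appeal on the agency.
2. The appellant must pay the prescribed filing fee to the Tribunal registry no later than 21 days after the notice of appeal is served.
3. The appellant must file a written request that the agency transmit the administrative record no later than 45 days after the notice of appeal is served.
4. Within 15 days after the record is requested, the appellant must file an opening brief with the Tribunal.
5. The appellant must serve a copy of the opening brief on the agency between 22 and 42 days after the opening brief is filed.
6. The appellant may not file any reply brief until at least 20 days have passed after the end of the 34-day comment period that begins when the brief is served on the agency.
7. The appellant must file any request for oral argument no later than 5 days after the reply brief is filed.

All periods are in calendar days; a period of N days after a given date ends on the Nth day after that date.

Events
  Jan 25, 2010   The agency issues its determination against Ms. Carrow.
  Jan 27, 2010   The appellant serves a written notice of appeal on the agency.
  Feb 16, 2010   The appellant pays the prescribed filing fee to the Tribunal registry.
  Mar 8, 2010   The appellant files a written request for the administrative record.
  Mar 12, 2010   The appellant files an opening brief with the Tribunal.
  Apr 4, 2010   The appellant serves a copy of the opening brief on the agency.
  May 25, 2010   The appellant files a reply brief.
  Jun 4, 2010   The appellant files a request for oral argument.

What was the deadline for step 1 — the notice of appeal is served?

Step 1 runs from Jan 25, 2010, when the determination is issued. 44 days after Jan 25, 2010 is Mar 10, 2010.

Mar 10, 2010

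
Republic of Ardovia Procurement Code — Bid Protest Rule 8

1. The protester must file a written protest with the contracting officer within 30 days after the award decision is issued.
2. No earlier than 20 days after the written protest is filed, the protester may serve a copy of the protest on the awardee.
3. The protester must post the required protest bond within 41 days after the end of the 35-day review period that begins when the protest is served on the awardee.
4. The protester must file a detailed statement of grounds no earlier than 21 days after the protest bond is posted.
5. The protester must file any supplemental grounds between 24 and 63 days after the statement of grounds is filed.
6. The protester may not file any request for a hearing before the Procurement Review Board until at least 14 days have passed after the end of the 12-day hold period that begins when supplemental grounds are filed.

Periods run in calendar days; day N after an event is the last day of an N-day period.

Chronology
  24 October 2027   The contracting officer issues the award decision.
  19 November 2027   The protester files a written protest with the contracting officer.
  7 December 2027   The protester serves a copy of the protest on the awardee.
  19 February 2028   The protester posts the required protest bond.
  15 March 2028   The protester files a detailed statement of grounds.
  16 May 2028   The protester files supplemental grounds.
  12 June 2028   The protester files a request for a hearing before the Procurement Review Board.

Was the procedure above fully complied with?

Step 1: 30 days after 24 October 2027 (when the award decision is issued) is 23 November 2027; completed 19 November 2027, before the deadline.
Step 2: the earliest permitted date is 20 days after 19 November 2027 (when the written protest is filed), i.e. 9 December 2027; 7 December 2027 is 2 days before the earliest permitted date.

No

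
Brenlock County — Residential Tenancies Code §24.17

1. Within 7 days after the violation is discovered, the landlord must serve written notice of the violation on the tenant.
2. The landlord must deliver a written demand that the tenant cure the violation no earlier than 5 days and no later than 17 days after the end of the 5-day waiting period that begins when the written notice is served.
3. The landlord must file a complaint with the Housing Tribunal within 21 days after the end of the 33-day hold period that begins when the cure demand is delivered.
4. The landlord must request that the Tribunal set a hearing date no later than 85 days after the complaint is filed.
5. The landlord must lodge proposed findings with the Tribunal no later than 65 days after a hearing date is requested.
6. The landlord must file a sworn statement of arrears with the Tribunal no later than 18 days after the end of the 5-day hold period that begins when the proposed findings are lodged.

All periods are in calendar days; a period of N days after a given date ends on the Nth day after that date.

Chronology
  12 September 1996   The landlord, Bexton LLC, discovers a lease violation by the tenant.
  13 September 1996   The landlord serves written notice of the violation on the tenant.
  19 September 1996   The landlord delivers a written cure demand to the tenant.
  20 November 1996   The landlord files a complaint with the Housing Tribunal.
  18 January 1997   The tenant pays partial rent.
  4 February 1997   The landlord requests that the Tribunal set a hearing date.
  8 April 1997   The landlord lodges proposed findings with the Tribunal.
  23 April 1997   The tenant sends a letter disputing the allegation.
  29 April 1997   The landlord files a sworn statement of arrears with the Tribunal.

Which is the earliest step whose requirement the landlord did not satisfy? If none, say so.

Step 2

(1) due by 12 September 1996 + 7 days = 19 September 1996; 13 September 1996 is within that limit.
(2) the permitted window runs from 18 September 1996 + 5 = 23 September 1996 to 18 September 1996 + 17 = 5 October 1996; 19 September 1996 is 4 days too early.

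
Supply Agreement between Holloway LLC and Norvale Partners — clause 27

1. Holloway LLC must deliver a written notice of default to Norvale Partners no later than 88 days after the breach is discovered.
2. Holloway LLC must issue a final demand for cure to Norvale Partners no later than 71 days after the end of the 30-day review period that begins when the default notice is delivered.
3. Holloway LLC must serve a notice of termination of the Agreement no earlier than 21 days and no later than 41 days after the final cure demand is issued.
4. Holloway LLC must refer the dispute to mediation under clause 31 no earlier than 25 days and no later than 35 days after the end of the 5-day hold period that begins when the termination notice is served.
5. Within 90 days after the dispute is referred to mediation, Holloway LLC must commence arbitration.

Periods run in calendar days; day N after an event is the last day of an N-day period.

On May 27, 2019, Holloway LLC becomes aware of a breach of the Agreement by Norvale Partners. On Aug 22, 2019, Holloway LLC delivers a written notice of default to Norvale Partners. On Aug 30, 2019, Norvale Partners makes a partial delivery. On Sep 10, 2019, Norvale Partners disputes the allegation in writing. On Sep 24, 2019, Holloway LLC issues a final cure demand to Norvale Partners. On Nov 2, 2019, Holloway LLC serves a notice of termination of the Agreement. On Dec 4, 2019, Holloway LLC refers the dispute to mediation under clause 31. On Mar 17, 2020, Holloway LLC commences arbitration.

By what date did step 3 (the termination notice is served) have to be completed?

Nov 4, 2019

Step 3 runs from Sep 24, 2019, when the final cure demand is issued. The window is 21–41 days after Sep 24, 2019; it closes on Nov 4, 2019.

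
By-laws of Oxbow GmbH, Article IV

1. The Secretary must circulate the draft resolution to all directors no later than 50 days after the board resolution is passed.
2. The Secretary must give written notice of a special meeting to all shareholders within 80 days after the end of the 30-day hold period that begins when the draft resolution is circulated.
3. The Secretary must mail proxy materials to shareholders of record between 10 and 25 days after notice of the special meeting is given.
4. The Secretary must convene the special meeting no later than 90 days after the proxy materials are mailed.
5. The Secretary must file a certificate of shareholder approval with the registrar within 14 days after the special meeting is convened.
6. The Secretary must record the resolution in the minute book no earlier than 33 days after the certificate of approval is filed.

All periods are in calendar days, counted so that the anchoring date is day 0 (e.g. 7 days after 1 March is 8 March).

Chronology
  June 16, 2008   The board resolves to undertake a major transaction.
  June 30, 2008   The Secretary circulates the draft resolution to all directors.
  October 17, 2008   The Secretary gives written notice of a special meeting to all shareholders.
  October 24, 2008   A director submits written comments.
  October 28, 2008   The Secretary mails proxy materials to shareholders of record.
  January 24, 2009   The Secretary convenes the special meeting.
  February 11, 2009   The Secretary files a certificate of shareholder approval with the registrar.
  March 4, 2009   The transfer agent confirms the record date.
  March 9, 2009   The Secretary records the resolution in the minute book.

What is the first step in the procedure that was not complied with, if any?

(1) due by June 16, 2008 + 50 days = August 5, 2008; done June 30, 2008 — timely.
(2) due by July 30, 2008 + 80 days = October 18, 2008; done October 17, 2008 — timely.
(3) the permitted window runs from October 17, 2008 + 10 = October 27, 2008 to October 17, 2008 + 25 = November 11, 2008; done October 28, 2008, which is between those dates.
(4) due by October 28, 2008 + 90 days = January 26, 2009; January 24, 2009 is within that limit.
(5) due by January 24, 2009 + 14 days = February 7, 2009; done February 11, 2009 — 4 days late.

Step 5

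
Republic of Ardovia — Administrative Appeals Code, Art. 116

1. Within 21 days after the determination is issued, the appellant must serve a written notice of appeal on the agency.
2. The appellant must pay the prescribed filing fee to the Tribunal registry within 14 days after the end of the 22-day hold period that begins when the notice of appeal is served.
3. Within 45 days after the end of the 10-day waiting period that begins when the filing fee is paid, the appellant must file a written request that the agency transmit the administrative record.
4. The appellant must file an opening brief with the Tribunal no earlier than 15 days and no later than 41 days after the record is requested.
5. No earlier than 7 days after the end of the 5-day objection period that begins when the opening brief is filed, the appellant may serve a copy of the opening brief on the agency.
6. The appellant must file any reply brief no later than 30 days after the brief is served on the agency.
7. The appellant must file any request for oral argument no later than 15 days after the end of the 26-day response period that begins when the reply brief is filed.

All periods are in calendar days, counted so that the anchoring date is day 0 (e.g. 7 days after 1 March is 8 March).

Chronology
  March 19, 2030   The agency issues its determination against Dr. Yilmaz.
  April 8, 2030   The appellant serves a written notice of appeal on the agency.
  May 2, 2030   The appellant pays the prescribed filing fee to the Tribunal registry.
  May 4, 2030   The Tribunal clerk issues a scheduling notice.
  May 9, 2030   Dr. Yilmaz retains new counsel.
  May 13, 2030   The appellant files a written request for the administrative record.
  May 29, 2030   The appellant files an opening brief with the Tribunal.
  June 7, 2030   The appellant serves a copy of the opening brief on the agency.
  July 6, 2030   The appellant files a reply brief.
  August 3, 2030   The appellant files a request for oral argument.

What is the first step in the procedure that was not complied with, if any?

Step 5

Step 1: 21 days after March 19, 2030 (when the determination is issued) is April 9, 2030; completed April 8, 2030, before the deadline.
Step 2: 14 days after April 30, 2030 (end of the 22-day hold period, which began when the notice of appeal is served on April 8, 2030) is May 14, 2030; completed May 2, 2030, before the deadline.
Step 3: 45 days after May 12, 2030 (end of the 10-day waiting period, which began when the filing fee is paid on May 2, 2030) is June 26, 2030; completed May 13, 2030, before the deadline.
Step 4: the window is 15–41 days after May 13, 2030 (when the record is requested), so May 28, 2030 through June 23, 2030; May 29, 2030 falls inside that range.
Step 5: the earliest permitted date is 7 days after June 3, 2030 (end of the 5-day objection period, which began when the opening brief is filed on May 29, 2030), i.e. June 10, 2030; acted on June 7, 2030, 3 days prematurely.
That is the first point of non-compliance.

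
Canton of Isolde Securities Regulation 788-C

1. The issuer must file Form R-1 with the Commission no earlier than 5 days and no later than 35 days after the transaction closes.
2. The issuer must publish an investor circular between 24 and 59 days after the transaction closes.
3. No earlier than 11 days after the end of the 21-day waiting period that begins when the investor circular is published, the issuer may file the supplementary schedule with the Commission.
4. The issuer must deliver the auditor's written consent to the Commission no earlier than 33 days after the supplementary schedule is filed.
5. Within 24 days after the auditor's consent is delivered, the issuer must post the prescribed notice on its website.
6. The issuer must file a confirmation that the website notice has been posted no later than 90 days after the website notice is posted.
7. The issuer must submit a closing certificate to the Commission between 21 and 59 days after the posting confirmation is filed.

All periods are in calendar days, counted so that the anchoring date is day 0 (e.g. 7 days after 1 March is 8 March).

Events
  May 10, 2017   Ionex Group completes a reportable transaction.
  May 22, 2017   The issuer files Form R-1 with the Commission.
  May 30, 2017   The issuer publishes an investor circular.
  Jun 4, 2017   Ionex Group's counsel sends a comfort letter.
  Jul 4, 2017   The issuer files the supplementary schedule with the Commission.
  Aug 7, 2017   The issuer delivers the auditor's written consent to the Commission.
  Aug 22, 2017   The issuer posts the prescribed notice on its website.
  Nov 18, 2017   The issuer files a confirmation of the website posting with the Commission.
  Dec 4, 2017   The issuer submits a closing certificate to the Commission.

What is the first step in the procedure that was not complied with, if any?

Step 2

Step 1: the window is 5–35 days after May 10, 2017 (when the transaction closes), so May 15, 2017 through Jun 14, 2017; done May 22, 2017, which is between those dates.
Step 2: the window is 24–59 days after May 10, 2017 (when the transaction closes), so Jun 3, 2017 through Jul 8, 2017; done May 30, 2017 — 4 days before the window opened.
That is the first point of non-compliance.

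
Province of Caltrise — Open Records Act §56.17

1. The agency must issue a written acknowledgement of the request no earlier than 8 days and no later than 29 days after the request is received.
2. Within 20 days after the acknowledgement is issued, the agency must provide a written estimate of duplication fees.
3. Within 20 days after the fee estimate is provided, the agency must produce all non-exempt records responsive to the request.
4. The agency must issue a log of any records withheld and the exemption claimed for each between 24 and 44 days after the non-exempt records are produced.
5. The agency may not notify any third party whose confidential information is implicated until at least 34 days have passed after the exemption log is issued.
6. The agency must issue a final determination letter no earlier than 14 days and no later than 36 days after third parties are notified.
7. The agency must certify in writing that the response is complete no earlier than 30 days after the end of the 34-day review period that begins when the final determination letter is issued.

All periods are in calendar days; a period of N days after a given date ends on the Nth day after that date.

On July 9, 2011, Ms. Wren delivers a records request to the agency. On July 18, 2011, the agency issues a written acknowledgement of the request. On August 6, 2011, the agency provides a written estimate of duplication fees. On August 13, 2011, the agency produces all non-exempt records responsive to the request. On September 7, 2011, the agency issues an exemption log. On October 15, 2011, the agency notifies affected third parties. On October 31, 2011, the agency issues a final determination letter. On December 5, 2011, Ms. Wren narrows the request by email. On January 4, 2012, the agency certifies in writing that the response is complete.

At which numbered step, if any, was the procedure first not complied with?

Step 1: the window is 8–29 days after July 9, 2011 (when the request is received), so July 17, 2011 through August 7, 2011; done July 18, 2011, which is between those dates.
Step 2: 20 days after July 18, 2011 (when the acknowledgement is issued) is August 7, 2011; August 6, 2011 is within that limit.
Step 3: 20 days after August 6, 2011 (when the fee estimate is provided) is August 26, 2011; August 13, 2011 is within that limit.
Step 4: the window is 24–44 days after August 13, 2011 (when the non-exempt records are produced), so September 6, 2011 through September 26, 2011; done September 7, 2011, which is between those dates.
Step 5: the earliest permitted date is 34 days after September 7, 2011 (when the exemption log is issued), i.e. October 11, 2011; done October 15, 2011, after the minimum wait.
Step 6: the window is 14–36 days after October 15, 2011 (when third parties are notified), so October 29, 2011 through November 20, 2011; done October 31, 2011, which is between those dates.
Step 7: the earliest permitted date is 30 days after December 4, 2011 (end of the 34-day review period, which began when the final determination letter is issued on October 31, 2011), i.e. January 3, 2012; January 4, 2012 is on or after that date.

None — every step was satisfied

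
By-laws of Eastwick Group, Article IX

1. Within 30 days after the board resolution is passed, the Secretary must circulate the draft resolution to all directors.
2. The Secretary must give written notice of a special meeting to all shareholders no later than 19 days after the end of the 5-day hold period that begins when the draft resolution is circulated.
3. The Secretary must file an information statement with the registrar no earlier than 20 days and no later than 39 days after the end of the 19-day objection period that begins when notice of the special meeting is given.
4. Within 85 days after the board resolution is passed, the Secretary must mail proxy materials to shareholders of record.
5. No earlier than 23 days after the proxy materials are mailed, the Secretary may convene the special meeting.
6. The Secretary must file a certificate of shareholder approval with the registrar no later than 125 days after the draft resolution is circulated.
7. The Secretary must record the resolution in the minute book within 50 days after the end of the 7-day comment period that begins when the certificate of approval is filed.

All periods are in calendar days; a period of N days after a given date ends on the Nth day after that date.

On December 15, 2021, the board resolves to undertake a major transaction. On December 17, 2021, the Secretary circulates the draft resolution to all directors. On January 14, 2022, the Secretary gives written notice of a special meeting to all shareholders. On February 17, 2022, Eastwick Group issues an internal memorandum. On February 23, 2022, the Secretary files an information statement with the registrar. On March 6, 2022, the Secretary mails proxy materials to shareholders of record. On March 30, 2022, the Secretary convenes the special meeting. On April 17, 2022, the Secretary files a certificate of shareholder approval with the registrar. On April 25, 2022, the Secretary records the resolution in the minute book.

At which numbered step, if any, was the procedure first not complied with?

Step 1: 30 days after December 15, 2021 (when the board resolution is passed) is January 14, 2022; completed December 17, 2021, before the deadline.
Step 2: 19 days after December 22, 2021 (end of the 5-day hold period, which began when the draft resolution is circulated on December 17, 2021) is January 10, 2022; not done until January 14, 2022, 4 days after the deadline.

Step 2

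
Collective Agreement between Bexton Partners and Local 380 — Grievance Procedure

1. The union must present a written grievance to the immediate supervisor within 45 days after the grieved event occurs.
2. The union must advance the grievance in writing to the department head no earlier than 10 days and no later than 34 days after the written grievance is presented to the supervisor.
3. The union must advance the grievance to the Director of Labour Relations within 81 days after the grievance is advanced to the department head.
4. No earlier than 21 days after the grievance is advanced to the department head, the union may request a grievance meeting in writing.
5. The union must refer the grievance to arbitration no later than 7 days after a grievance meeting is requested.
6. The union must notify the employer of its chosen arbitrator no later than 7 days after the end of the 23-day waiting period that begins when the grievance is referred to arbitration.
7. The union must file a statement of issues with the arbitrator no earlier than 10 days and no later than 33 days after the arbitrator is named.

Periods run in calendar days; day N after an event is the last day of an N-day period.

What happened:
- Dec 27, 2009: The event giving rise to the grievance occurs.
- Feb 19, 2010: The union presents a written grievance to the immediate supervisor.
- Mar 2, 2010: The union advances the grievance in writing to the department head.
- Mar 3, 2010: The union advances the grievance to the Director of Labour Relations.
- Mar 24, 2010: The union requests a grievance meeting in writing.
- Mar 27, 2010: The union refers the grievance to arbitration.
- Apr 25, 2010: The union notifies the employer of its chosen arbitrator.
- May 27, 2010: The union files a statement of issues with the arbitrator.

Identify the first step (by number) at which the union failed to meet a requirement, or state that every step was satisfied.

Step 1

(1) due by Dec 27, 2009 + 45 days = Feb 10, 2010; Feb 19, 2010 misses that deadline by 9 days.
The procedure was therefore not followed at step 1.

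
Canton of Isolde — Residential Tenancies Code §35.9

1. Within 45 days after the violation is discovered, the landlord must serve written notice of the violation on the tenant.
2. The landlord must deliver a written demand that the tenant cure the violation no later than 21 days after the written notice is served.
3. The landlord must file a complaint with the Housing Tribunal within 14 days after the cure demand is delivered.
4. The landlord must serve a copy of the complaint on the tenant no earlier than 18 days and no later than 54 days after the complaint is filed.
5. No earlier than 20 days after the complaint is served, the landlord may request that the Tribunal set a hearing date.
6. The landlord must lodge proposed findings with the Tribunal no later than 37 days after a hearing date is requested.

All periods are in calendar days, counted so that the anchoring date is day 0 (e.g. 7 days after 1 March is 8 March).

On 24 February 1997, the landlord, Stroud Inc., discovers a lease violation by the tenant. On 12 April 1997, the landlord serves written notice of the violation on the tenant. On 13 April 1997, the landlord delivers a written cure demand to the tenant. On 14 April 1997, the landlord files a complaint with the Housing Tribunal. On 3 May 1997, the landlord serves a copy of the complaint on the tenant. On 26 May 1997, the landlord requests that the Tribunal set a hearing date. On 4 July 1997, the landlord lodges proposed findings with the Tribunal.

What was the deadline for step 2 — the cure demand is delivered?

Step 2 runs from 12 April 1997, when the written notice is served. 21 days after 12 April 1997 is 3 May 1997.

3 May 1997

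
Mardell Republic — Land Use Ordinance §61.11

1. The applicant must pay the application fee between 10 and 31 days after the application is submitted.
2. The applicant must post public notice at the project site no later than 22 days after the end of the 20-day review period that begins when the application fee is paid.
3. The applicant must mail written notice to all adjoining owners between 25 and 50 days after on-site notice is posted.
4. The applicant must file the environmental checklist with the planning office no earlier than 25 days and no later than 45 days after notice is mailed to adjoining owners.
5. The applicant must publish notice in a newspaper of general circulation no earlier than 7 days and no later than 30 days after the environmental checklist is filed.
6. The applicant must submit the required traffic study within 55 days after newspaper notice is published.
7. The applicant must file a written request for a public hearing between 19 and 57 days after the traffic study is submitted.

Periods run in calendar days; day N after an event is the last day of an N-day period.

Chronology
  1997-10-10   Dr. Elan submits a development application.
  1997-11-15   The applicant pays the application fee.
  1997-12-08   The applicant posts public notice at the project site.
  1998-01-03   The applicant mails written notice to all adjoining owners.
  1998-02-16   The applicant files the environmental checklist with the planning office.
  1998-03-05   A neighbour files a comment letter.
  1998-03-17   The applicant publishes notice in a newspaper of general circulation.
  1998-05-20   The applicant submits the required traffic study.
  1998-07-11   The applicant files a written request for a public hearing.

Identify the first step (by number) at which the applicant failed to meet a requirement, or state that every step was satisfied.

Step 1

Step 1 — 10 and 31 days from 1997-10-10 (when the application is submitted) are 1997-10-20 and 1997-11-10 respectively; done 1997-11-15 — 5 days after the window closed.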